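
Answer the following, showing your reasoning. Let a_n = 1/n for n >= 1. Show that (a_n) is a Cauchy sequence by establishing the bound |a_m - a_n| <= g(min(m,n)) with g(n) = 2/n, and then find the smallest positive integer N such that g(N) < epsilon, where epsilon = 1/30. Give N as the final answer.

For any m, n >= 1, by the triangle inequality:
|a_m - a_n| = |1/m - 1/n| <= 1/m + 1/n <= 2/min(m,n).
So g(n) = 2/n bounds the Cauchy difference. Since g(n) -> 0, (a_n) is Cauchy.
Now solve g(N) < 1/30: 2/N < 1/30 <=> N > 2 / (1/30) = 60.
The smallest integer strictly greater than 60 is N = 61.
Check: g(61) = 2/61 = 2/61 < 1/30; g(60) = 1/30 >= 1/30. So N = 61.

61


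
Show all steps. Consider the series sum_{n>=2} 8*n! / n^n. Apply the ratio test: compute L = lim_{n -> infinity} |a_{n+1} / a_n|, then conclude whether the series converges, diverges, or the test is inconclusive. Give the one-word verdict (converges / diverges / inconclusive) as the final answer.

Let a_n denote the general term. Form the ratio a_{n+1}/a_n and simplify:
a_{n+1}/a_n = (n/(n + 1))^n
Take the limit as n -> infinity: L = exp(-1).
Since L = exp(-1) < 1, the ratio test implies the series converges.

converges


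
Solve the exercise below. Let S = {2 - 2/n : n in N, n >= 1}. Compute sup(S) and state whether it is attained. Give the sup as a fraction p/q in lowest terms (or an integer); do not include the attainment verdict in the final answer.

Analysis:
- Values: 0, 1, 4/3, 3/2, ... strictly increasing.
- Minimum is 0 (n=1); inf = 0 (attained).
- 2 - 2/n -> 2 from below; sup = 2, not attained.
Conclusion: sup(S) = 2, not attained in S.

2


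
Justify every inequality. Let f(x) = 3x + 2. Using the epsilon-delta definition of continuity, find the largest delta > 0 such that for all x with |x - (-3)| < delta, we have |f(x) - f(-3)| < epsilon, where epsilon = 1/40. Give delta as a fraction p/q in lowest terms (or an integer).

We compute f(-3) = 3*(-3) + 2 = -7.
|f(x) - f(-3)| = |3x + 2 - (-7)| = |3(x - (-3))| = 3|x - (-3)|.
We need 3|x - (-3)| < 1/40, i.e. |x - (-3)| < 1/40 / 3 = 1/120.
So any delta <= 1/120 works. Conversely, if delta > 1/120, then x = -3 + 1/120 satisfies |x - (-3)| = 1/120 < delta but |f(x) - f(-3)| = 3 * 1/120 = 1/40, which is not < 1/40; so no larger delta works.
Hence the largest such delta is 1/120.

1/120


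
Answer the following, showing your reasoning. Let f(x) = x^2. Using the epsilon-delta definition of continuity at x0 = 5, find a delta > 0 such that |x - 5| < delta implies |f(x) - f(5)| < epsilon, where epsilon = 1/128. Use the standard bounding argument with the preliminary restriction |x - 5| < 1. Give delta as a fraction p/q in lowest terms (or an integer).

Factor: |x^2 - (5)^2| = |x - 5| * |x + 5|.
Impose |x - 5| < 1 first. Then |x + 5| = |(x - 5) + 2*(5)| <= |x - 5| + 2*|5| < 1 + 10 = 11.
So |x^2 - (5)^2| < delta * 11.
We need delta * 11 <= 1/128, i.e. delta <= 1/128/11 = 1/1408.
Since 1/1408 < 1, this is tighter than 1; take delta = 1/1408.
So delta = 1/1408 works.

1/1408


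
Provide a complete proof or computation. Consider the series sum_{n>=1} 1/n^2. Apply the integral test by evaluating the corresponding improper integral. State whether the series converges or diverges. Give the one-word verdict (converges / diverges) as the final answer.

Let f(x) = x^(-2). Then f is positive, continuous, and decreasing on [1, infinity), so the integral test applies.
Compute the improper integral int_{1}^infinity f(x) dx:
  antiderivative F(x) = -1/x.
  As x -> infinity, F(x) -> 0 (since p = 2 > 1).
  So int = F(infinity) - F(1) = 0 - (-1) = 1.
  Finite, so by the integral test, the series converges.

converges


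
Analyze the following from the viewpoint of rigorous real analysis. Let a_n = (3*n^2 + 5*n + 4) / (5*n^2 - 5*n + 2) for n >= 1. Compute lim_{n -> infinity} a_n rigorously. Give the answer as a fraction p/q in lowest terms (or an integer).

Divide numerator and denominator by n^2, the highest power:
numerator / n^2 = 3 + 5/n + 4/n^2
denominator / n^2 = 5 - 5/n + 2/n^2
As n -> infinity, all terms of the form c/n^k (k >= 1) tend to 0.
So numerator / n^2 -> 3 and denominator / n^2 -> 5.
Therefore lim a_n = 3/5.

3/5


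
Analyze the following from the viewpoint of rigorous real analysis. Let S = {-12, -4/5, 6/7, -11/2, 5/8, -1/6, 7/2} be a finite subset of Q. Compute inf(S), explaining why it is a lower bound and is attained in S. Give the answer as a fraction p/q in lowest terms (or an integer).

S is finite, so inf(S) = min(S).
Sorted increasing:
-12, -11/2, -4/5, -1/6, 5/8, 6/7, 7/2
The extremum is -12.
For every x in S, x >= -12. And -12 is in S, so it is attained.
Therefore inf(S) = -12.

-12


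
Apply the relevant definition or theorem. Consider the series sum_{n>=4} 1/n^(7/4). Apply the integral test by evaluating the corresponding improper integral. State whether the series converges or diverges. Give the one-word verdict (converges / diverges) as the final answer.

Let f(x) = x^(-7/4). Then f is positive, continuous, and decreasing on [4, infinity), so the integral test applies.
Compute the improper integral int_{4}^infinity f(x) dx:
  antiderivative F(x) = -4/(3*x^(3/4)).
  As x -> infinity, F(x) -> 0 (since p = 7/4 > 1).
  So int = F(infinity) - F(4) = 0 - (-sqrt(2)/3) = sqrt(2)/3.
  Finite, so by the integral test, the series converges.

converges


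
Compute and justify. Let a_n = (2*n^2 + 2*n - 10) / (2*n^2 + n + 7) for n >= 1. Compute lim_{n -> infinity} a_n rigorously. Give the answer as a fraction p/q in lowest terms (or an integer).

Divide numerator and denominator by n^2, the highest power:
numerator / n^2 = 2 + 2/n - 10/n^2
denominator / n^2 = 2 + 1/n + 7/n^2
As n -> infinity, all terms of the form c/n^k (k >= 1) tend to 0.
So numerator / n^2 -> 2 and denominator / n^2 -> 2.
Therefore lim a_n = 1.

1


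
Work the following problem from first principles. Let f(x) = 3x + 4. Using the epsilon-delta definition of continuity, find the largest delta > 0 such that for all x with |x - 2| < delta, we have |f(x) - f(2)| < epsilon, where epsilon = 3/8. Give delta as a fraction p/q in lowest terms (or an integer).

We compute f(2) = 3*(2) + 4 = 10.
|f(x) - f(2)| = |3x + 4 - (10)| = |3(x - 2)| = 3|x - 2|.
We need 3|x - 2| < 3/8, i.e. |x - 2| < 3/8 / 3 = 1/8.
So any delta <= 1/8 works. Conversely, if delta > 1/8, then x = 2 + 1/8 satisfies |x - 2| = 1/8 < delta but |f(x) - f(2)| = 3 * 1/8 = 3/8, which is not < 3/8; so no larger delta works.
Hence the largest such delta is 1/8.

1/8


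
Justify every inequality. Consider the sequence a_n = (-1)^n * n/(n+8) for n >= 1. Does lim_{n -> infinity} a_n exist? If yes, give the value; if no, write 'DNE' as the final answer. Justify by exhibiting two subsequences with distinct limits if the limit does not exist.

Examine the behaviour of a_n along subsequences.
a_{2k} = 2k/(2k+8) -> 1. a_{2k+1} = -(2k+1)/(2k+9) -> -1.
Since these two subsequential limits are 1 and -1, distinct, the full sequence cannot converge (a convergent sequence has all subsequences tending to the same limit). So lim a_n does not exist.

DNE


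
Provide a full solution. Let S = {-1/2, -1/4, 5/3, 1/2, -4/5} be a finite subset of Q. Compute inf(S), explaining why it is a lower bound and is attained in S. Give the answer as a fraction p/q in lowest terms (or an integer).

S is finite, so inf(S) = min(S).
Sorted increasing:
-4/5, -1/2, -1/4, 1/2, 5/3
The extremum is -4/5.
For every x in S, x >= -4/5. And -4/5 is in S, so it is attained.
Therefore inf(S) = -4/5.

-4/5


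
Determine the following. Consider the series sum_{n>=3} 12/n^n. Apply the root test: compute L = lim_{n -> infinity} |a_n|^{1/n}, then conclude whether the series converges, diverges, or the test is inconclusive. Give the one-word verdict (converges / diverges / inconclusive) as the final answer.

Let a_n denote the general term. Form |a_n|^(1/n) and simplify:
|a_n|^(1/n) = 12^(1/n)/n
Take the limit as n -> infinity: L = 0.
Since L = 0 < 1, the root test implies convergence.

converges


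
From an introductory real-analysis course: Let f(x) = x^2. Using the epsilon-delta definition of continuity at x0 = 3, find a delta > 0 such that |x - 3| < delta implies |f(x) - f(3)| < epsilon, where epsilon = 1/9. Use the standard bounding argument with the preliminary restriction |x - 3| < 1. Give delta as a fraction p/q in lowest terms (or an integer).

Factor: |x^2 - (3)^2| = |x - 3| * |x + 3|.
Impose |x - 3| < 1 first. Then |x + 3| = |(x - 3) + 2*(3)| <= |x - 3| + 2*|3| < 1 + 6 = 7.
So |x^2 - (3)^2| < delta * 7.
We need delta * 7 <= 1/9, i.e. delta <= 1/9/7 = 1/63.
Since 1/63 < 1, this is tighter than 1; take delta = 1/63.
So delta = 1/63 works.

1/63


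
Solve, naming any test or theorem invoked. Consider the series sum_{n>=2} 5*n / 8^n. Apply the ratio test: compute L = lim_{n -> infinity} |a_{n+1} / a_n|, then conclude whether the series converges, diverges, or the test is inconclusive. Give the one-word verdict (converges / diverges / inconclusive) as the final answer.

Let a_n denote the general term. Form the ratio a_{n+1}/a_n and simplify:
a_{n+1}/a_n = (n + 1)/(8*n)
Take the limit as n -> infinity: L = 1/8.
Since L = 1/8 < 1, the ratio test implies the series converges.

converges


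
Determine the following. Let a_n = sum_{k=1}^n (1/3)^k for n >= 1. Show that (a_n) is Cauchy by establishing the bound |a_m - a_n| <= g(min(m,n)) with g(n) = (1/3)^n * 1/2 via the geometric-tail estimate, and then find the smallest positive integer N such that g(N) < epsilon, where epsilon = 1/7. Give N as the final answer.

For m > n >= 1: |a_m - a_n| = sum_{k=n+1}^m (1/3)^k < sum_{k=n+1}^infinity (1/3)^k = (1/3)^(n+1) / (1 - 1/3) = (1/3)^n * (1/3) * (3/2) = (1/3)^n * 1/2.
So g(n) = (1/3)^n / 2. Since g(n) -> 0, (a_n) is Cauchy.
Now solve g(N) < 1/7: (1/3)^N / 2 < 1/7 <=> 3^N > 1 / (2 * 1/7) = 7/2.
Check powers of 3: 3^1 = 3 <= 7/2, 3^2 = 9 > 7/2.
So the smallest such N is 2. Check: g(2) = 1/(2 * 9) = 1/18 < 1/7.

2


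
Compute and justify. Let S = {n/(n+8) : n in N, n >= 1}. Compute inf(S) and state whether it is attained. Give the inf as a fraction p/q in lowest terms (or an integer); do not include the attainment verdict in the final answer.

Analysis:
- Values: 1/9, 1/5, 3/11, 1/3, ... strictly increasing.
- Minimum is 1/9 (n=1); inf = 1/9 (attained).
- n/(n+8) = 1 - 8/(n+8) -> 1 from below as n -> infinity, and never equals 1.
- So sup = 1 (not attained).
Conclusion: inf(S) = 1/9, attained in S.

1/9


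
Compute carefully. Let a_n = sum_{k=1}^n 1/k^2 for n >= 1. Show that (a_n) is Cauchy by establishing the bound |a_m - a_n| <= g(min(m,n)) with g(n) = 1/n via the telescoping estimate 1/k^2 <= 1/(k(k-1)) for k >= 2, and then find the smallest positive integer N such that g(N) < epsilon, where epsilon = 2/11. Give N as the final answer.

For m > n >= 1: |a_m - a_n| = sum_{k=n+1}^m 1/k^2.
Use 1/k^2 <= 1/(k(k-1)) = 1/(k-1) - 1/k for k >= 2:
sum_{k=n+1}^m 1/k^2 <= sum_{k=n+1}^m (1/(k-1) - 1/k) = 1/n - 1/m <= 1/n.
By symmetry the same bound holds with n,m swapped, so |a_m - a_n| <= 1/min(m,n) = g(min(m,n)). Since g(n) -> 0, (a_n) is Cauchy.
Now solve g(N) < 2/11: 1/N < 2/11 <=> N > 1/(2/11) = 11/2.
The smallest integer strictly greater than 11/2 is N = 6.
Check: g(6) = 1/6 < 2/11; g(5) = 1/5 >= 2/11. So N = 6.

6


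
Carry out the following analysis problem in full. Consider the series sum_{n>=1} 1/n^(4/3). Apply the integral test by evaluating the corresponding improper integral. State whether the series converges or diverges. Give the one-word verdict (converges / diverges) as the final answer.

Let f(x) = x^(-4/3). Then f is positive, continuous, and decreasing on [1, infinity), so the integral test applies.
Compute the improper integral int_{1}^infinity f(x) dx:
  antiderivative F(x) = -3/x^(1/3).
  As x -> infinity, F(x) -> 0 (since p = 4/3 > 1).
  So int = F(infinity) - F(1) = 0 - (-3) = 3.
  Finite, so by the integral test, the series converges.

converges


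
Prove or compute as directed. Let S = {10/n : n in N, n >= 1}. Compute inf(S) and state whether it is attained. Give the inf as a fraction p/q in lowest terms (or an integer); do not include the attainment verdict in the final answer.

Analysis:
- Values: 10, 5, 10/3, 5/2, ... strictly decreasing.
- The maximum is 10 (n=1); sup = 10 (attained).
- The set is bounded below by 0; 10/n -> 0 so 0 is the greatest lower bound.
- 0 is not in the set, so inf = 0 is not attained.
Conclusion: inf(S) = 0, not attained in S.

0


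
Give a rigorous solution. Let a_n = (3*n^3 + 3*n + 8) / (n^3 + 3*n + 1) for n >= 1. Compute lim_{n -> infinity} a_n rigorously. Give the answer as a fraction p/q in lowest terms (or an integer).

Divide numerator and denominator by n^3, the highest power:
numerator / n^3 = 3 + 3/n^2 + 8/n^3
denominator / n^3 = 1 + 3/n^2 + n^(-3)
As n -> infinity, all terms of the form c/n^k (k >= 1) tend to 0.
So numerator / n^3 -> 3 and denominator / n^3 -> 1.
Therefore lim a_n = 3.

3


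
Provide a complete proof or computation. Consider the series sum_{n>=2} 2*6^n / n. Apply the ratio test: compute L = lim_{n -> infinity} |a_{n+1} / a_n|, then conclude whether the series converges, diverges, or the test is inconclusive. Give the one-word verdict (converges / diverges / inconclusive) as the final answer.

Let a_n denote the general term. Form the ratio a_{n+1}/a_n and simplify:
a_{n+1}/a_n = 6*n/(n + 1)
Take the limit as n -> infinity: L = 6.
Since L = 6 > 1 (or L = infinity), the ratio test implies the series diverges.

diverges


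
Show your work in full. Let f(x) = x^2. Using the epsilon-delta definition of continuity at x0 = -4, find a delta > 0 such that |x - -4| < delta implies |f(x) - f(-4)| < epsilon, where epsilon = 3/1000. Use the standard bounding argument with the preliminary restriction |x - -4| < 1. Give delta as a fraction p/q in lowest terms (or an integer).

Factor: |x^2 - (-4)^2| = |x - -4| * |x + -4|.
Impose |x - -4| < 1 first. Then |x + -4| = |(x - -4) + 2*(-4)| <= |x - -4| + 2*|-4| < 1 + 8 = 9.
So |x^2 - (-4)^2| < delta * 9.
We need delta * 9 <= 3/1000, i.e. delta <= 3/1000/9 = 1/3000.
Since 1/3000 < 1, this is tighter than 1; take delta = 1/3000.
So delta = 1/3000 works.

1/3000


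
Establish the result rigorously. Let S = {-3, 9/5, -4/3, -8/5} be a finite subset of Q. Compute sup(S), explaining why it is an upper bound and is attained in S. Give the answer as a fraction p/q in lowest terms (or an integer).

S is finite, so sup(S) = max(S).
Sorted decreasing:
9/5, -4/3, -8/5, -3
The extremum is 9/5.
For every x in S, x <= 9/5. And 9/5 is in S, so it is attained.
Therefore sup(S) = 9/5.

9/5


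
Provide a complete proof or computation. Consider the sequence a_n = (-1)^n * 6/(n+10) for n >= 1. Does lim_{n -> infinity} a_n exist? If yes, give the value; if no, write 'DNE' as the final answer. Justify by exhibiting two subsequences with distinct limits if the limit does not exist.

Examine the behaviour of a_n along subsequences.
Even-n subsequence a_{2k} = 6/(2k+10) -> 0. Odd-n subsequence a_{2k+1} = -6/(2k+11) -> 0. Both tend to 0, which suggests the limit is 0; verify directly.
|a_n - 0| = 6/(n+10) < 6/n for every n >= 1.
Given epsilon > 0, choose a positive integer N > 6/epsilon. Then for all n >= N, |a_n| < 6/n <= 6/N < epsilon.
So by the definition of the limit, lim a_n exists and equals 0.

0


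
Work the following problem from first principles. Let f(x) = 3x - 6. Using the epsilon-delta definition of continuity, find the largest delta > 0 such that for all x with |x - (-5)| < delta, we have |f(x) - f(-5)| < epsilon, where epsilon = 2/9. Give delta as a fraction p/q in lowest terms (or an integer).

We compute f(-5) = 3*(-5) - 6 = -21.
|f(x) - f(-5)| = |3x - 6 - (-21)| = |3(x - (-5))| = 3|x - (-5)|.
We need 3|x - (-5)| < 2/9, i.e. |x - (-5)| < 2/9 / 3 = 2/27.
So any delta <= 2/27 works. Conversely, if delta > 2/27, then x = -5 + 2/27 satisfies |x - (-5)| = 2/27 < delta but |f(x) - f(-5)| = 3 * 2/27 = 2/9, which is not < 2/9; so no larger delta works.
Hence the largest such delta is 2/27.

2/27


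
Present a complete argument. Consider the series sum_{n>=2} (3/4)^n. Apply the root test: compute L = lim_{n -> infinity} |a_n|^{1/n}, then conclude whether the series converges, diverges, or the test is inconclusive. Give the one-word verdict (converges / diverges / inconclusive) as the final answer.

Let a_n denote the general term. Form |a_n|^(1/n) and simplify:
|a_n|^(1/n) = 3/4
Take the limit as n -> infinity: L = 3/4.
Since L = 3/4 < 1, the root test implies convergence.

converges


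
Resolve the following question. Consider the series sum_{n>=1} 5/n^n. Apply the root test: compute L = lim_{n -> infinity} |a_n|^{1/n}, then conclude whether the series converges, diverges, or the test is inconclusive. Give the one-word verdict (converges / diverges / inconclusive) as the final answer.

Let a_n denote the general term. Form |a_n|^(1/n) and simplify:
|a_n|^(1/n) = 5^(1/n)/n
Take the limit as n -> infinity: L = 0.
Since L = 0 < 1, the root test implies convergence.

converges


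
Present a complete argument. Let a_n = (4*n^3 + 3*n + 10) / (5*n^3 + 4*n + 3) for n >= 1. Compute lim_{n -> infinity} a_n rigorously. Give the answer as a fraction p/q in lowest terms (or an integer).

Divide numerator and denominator by n^3, the highest power:
numerator / n^3 = 4 + 3/n^2 + 10/n^3
denominator / n^3 = 5 + 4/n^2 + 3/n^3
As n -> infinity, all terms of the form c/n^k (k >= 1) tend to 0.
So numerator / n^3 -> 4 and denominator / n^3 -> 5.
Therefore lim a_n = 4/5.

4/5


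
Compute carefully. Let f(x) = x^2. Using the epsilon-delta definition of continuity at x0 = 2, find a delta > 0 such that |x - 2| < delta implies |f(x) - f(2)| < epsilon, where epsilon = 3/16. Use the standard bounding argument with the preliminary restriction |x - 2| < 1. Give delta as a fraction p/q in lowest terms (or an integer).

Factor: |x^2 - (2)^2| = |x - 2| * |x + 2|.
Impose |x - 2| < 1 first. Then |x + 2| = |(x - 2) + 2*(2)| <= |x - 2| + 2*|2| < 1 + 4 = 5.
So |x^2 - (2)^2| < delta * 5.
We need delta * 5 <= 3/16, i.e. delta <= 3/16/5 = 3/80.
Since 3/80 < 1, this is tighter than 1; take delta = 3/80.
So delta = 3/80 works.

3/80


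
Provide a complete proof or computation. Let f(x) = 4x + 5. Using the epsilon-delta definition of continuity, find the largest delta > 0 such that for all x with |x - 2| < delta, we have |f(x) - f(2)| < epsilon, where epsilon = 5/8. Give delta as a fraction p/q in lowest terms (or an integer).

We compute f(2) = 4*(2) + 5 = 13.
|f(x) - f(2)| = |4x + 5 - (13)| = |4(x - 2)| = 4|x - 2|.
We need 4|x - 2| < 5/8, i.e. |x - 2| < 5/8 / 4 = 5/32.
So any delta <= 5/32 works. Conversely, if delta > 5/32, then x = 2 + 5/32 satisfies |x - 2| = 5/32 < delta but |f(x) - f(2)| = 4 * 5/32 = 5/8, which is not < 5/8; so no larger delta works.
Hence the largest such delta is 5/32.

5/32


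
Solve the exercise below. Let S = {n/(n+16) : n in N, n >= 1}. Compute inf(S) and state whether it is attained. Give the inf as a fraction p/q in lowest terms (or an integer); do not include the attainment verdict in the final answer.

Analysis:
- Values: 1/17, 1/9, 3/19, 1/5, ... strictly increasing.
- Minimum is 1/17 (n=1); inf = 1/17 (attained).
- n/(n+16) = 1 - 16/(n+16) -> 1 from below as n -> infinity, and never equals 1.
- So sup = 1 (not attained).
Conclusion: inf(S) = 1/17, attained in S.

1/17


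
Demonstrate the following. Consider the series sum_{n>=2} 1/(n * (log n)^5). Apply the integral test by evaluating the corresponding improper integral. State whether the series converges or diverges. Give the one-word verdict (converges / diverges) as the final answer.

Let f(x) = 1/(x*log(x)^5). Then f is positive, continuous, and decreasing on [2, infinity), so the integral test applies.
Compute the improper integral int_{2}^infinity f(x) dx:
  antiderivative F(x) = -1/(4*log(x)^4).
  F(x) -> 0 as x -> infinity.  int = 0 - F(2) = 1/(4*log(2)^4) < infinity. By the integral test, the series converges.

converges


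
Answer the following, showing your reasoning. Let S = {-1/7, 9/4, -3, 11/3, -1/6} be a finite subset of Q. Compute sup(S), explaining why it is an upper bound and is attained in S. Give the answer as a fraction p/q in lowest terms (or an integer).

S is finite, so sup(S) = max(S).
Sorted decreasing:
11/3, 9/4, -1/7, -1/6, -3
The extremum is 11/3.
For every x in S, x <= 11/3. And 11/3 is in S, so it is attained.
Therefore sup(S) = 11/3.

11/3


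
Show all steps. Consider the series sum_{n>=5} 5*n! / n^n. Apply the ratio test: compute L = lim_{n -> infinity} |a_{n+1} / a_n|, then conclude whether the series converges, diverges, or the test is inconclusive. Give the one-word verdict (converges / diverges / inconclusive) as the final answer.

Let a_n denote the general term. Form the ratio a_{n+1}/a_n and simplify:
a_{n+1}/a_n = (n/(n + 1))^n
Take the limit as n -> infinity: L = exp(-1).
Since L = exp(-1) < 1, the ratio test implies the series converges.

converges


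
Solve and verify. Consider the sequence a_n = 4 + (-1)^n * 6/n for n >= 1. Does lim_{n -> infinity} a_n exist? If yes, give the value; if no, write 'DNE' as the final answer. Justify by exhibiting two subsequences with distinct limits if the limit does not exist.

Examine the behaviour of a_n along subsequences.
Even-n subsequence a_{2k} = 4 + 6/(2k) -> 4. Odd-n subsequence a_{2k+1} = 4 - 6/(2k+1) -> 4. Both tend to 4, which suggests the limit is 4; verify directly.
|a_n - 4| = |(-1)^n * 6/n| = 6/n for every n >= 1.
Given epsilon > 0, choose a positive integer N > 6/epsilon. Then for all n >= N, |a_n - 4| = 6/n <= 6/N < epsilon.
So by the definition of the limit, lim a_n exists and equals 4.

4


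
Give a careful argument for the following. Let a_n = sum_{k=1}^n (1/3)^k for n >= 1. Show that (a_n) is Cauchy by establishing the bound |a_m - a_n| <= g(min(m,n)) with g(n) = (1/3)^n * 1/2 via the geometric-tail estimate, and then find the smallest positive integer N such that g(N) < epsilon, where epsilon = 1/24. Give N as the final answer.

For m > n >= 1: |a_m - a_n| = sum_{k=n+1}^m (1/3)^k < sum_{k=n+1}^infinity (1/3)^k = (1/3)^(n+1) / (1 - 1/3) = (1/3)^n * (1/3) * (3/2) = (1/3)^n * 1/2.
So g(n) = (1/3)^n / 2. Since g(n) -> 0, (a_n) is Cauchy.
Now solve g(N) < 1/24: (1/3)^N / 2 < 1/24 <=> 3^N > 1 / (2 * 1/24) = 12.
Check powers of 3: 3^2 = 9 <= 12, 3^3 = 27 > 12.
So the smallest such N is 3. Check: g(3) = 1/(2 * 27) = 1/54 < 1/24.

3


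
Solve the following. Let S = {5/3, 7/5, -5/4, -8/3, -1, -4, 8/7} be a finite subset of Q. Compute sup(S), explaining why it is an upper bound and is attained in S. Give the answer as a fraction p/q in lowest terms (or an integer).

S is finite, so sup(S) = max(S).
Sorted decreasing:
5/3, 7/5, 8/7, -1, -5/4, -8/3, -4
The extremum is 5/3.
For every x in S, x <= 5/3. And 5/3 is in S, so it is attained.
Therefore sup(S) = 5/3.

5/3


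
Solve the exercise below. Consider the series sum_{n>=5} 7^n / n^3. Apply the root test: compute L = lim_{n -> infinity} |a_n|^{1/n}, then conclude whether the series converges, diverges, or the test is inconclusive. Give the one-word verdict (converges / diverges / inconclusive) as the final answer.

Let a_n denote the general term. Form |a_n|^(1/n) and simplify:
|a_n|^(1/n) = 7/n^(3/n)
Take the limit as n -> infinity: L = 7.
Since L = 7 > 1, the root test implies divergence.

diverges


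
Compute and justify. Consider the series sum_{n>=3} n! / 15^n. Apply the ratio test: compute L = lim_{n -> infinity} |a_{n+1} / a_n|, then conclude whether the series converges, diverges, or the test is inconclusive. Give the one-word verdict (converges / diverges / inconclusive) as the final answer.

Let a_n denote the general term. Form the ratio a_{n+1}/a_n and simplify:
a_{n+1}/a_n = n/15 + 1/15
Take the limit as n -> infinity: L = infinity.
Since L = infinity > 1 (or L = infinity), the ratio test implies the series diverges.

diverges


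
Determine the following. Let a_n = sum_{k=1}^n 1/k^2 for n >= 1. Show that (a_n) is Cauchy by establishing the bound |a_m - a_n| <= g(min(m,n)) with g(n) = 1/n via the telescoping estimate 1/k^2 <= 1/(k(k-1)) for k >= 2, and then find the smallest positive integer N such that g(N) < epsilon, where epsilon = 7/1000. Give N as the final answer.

For m > n >= 1: |a_m - a_n| = sum_{k=n+1}^m 1/k^2.
Use 1/k^2 <= 1/(k(k-1)) = 1/(k-1) - 1/k for k >= 2:
sum_{k=n+1}^m 1/k^2 <= sum_{k=n+1}^m (1/(k-1) - 1/k) = 1/n - 1/m <= 1/n.
By symmetry the same bound holds with n,m swapped, so |a_m - a_n| <= 1/min(m,n) = g(min(m,n)). Since g(n) -> 0, (a_n) is Cauchy.
Now solve g(N) < 7/1000: 1/N < 7/1000 <=> N > 1/(7/1000) = 1000/7.
The smallest integer strictly greater than 1000/7 is N = 143.
Check: g(143) = 1/143 < 7/1000; g(142) = 1/142 >= 7/1000. So N = 143.

143


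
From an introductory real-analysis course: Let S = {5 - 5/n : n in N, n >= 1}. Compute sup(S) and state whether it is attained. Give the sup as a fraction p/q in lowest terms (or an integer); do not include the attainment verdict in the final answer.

Analysis:
- Values: 0, 5/2, 10/3, 15/4, ... strictly increasing.
- Minimum is 0 (n=1); inf = 0 (attained).
- 5 - 5/n -> 5 from below; sup = 5, not attained.
Conclusion: sup(S) = 5, not attained in S.

5


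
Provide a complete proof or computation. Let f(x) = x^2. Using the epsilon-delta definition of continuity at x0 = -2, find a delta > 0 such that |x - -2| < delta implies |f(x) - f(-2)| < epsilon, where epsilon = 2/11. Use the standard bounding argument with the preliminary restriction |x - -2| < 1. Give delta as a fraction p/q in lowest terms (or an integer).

Factor: |x^2 - (-2)^2| = |x - -2| * |x + -2|.
Impose |x - -2| < 1 first. Then |x + -2| = |(x - -2) + 2*(-2)| <= |x - -2| + 2*|-2| < 1 + 4 = 5.
So |x^2 - (-2)^2| < delta * 5.
We need delta * 5 <= 2/11, i.e. delta <= 2/11/5 = 2/55.
Since 2/55 < 1, this is tighter than 1; take delta = 2/55.
So delta = 2/55 works.

2/55


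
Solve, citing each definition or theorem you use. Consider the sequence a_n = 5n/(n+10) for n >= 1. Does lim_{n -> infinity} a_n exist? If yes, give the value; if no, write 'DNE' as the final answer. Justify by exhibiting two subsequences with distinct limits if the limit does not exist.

Examine the behaviour of a_n along subsequences.
Even-n subsequence a_{2k} = 5(2k)/(2k+10) -> 5. Odd-n subsequence a_{2k+1} = 5(2k+1)/(2k+11) -> 5. Both tend to 5, which suggests the limit is 5; verify directly.
|a_n - 5| = |5n - 5(n+10)| / (n+10) = 50/(n+10) < 50/n for every n >= 1.
Given epsilon > 0, choose a positive integer N > 50/epsilon. Then for all n >= N, |a_n - 5| < 50/n <= 50/N < epsilon.
So by the definition of the limit, lim a_n exists and equals 5.

5


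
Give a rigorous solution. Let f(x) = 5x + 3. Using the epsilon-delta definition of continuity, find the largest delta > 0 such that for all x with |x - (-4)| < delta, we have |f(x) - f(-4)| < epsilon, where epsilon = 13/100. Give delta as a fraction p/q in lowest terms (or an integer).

We compute f(-4) = 5*(-4) + 3 = -17.
|f(x) - f(-4)| = |5x + 3 - (-17)| = |5(x - (-4))| = 5|x - (-4)|.
We need 5|x - (-4)| < 13/100, i.e. |x - (-4)| < 13/100 / 5 = 13/500.
So any delta <= 13/500 works. Conversely, if delta > 13/500, then x = -4 + 13/500 satisfies |x - (-4)| = 13/500 < delta but |f(x) - f(-4)| = 5 * 13/500 = 13/100, which is not < 13/100; so no larger delta works.
Hence the largest such delta is 13/500.

13/500


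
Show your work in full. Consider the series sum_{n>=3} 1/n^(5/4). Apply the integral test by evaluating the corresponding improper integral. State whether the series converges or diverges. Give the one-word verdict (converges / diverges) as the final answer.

Let f(x) = x^(-5/4). Then f is positive, continuous, and decreasing on [3, infinity), so the integral test applies.
Compute the improper integral int_{3}^infinity f(x) dx:
  antiderivative F(x) = -4/x^(1/4).
  As x -> infinity, F(x) -> 0 (since p = 5/4 > 1).
  So int = F(infinity) - F(3) = 0 - (-4*3^(3/4)/3) = 4*3^(3/4)/3.
  Finite, so by the integral test, the series converges.

converges


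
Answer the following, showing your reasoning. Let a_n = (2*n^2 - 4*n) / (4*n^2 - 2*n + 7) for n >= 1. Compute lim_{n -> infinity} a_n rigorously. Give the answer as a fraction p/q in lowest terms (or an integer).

Divide numerator and denominator by n^2, the highest power:
numerator / n^2 = 2 - 4/n
denominator / n^2 = 4 - 2/n + 7/n^2
As n -> infinity, all terms of the form c/n^k (k >= 1) tend to 0.
So numerator / n^2 -> 2 and denominator / n^2 -> 4.
Therefore lim a_n = 1/2.

1/2


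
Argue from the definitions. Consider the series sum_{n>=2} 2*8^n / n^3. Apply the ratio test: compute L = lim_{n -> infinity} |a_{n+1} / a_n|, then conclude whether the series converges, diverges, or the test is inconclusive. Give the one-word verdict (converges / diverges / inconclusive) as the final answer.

Let a_n denote the general term. Form the ratio a_{n+1}/a_n and simplify:
a_{n+1}/a_n = 8*n^3/(n + 1)^3
Take the limit as n -> infinity: L = 8.
Since L = 8 > 1 (or L = infinity), the ratio test implies the series diverges.

diverges


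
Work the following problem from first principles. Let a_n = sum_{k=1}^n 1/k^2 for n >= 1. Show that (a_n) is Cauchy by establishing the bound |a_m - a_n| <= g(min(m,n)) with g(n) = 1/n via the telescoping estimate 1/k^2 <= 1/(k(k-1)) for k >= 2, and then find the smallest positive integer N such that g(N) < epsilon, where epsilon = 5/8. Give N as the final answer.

For m > n >= 1: |a_m - a_n| = sum_{k=n+1}^m 1/k^2.
Use 1/k^2 <= 1/(k(k-1)) = 1/(k-1) - 1/k for k >= 2:
sum_{k=n+1}^m 1/k^2 <= sum_{k=n+1}^m (1/(k-1) - 1/k) = 1/n - 1/m <= 1/n.
By symmetry the same bound holds with n,m swapped, so |a_m - a_n| <= 1/min(m,n) = g(min(m,n)). Since g(n) -> 0, (a_n) is Cauchy.
Now solve g(N) < 5/8: 1/N < 5/8 <=> N > 1/(5/8) = 8/5.
The smallest integer strictly greater than 8/5 is N = 2.
Check: g(2) = 1/2 < 5/8; g(1) = 1/1 >= 5/8. So N = 2.

2


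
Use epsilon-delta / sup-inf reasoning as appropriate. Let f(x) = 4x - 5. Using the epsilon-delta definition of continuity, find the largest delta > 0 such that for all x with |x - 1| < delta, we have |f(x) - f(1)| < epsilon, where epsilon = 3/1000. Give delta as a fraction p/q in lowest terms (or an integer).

We compute f(1) = 4*(1) - 5 = -1.
|f(x) - f(1)| = |4x - 5 - (-1)| = |4(x - 1)| = 4|x - 1|.
We need 4|x - 1| < 3/1000, i.e. |x - 1| < 3/1000 / 4 = 3/4000.
So any delta <= 3/4000 works. Conversely, if delta > 3/4000, then x = 1 + 3/4000 satisfies |x - 1| = 3/4000 < delta but |f(x) - f(1)| = 4 * 3/4000 = 3/1000, which is not < 3/1000; so no larger delta works.
Hence the largest such delta is 3/4000.

3/4000


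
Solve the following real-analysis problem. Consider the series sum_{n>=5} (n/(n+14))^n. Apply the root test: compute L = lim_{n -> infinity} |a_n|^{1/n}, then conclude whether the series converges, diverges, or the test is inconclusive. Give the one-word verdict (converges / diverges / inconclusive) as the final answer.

Let a_n denote the general term. Form |a_n|^(1/n) and simplify:
|a_n|^(1/n) = n/(n + 14)
Take the limit as n -> infinity: L = 1.
Since L = 1, the root test is inconclusive. (In fact a_n = (n/(n+14))^n -> e^(-14) != 0, so the nth-term test shows divergence; but the root test itself gives no conclusion.)

inconclusive


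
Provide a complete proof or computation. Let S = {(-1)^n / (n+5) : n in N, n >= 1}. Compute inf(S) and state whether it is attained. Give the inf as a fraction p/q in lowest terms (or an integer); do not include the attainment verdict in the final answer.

Analysis:
- Values: -1/6, 1/7, -1/8, 1/9, -1/10, ...
- Positive terms (even n): 1/(2+5), 1/(4+5), ... decreasing -> max = 1/7 (n=2).
- Negative terms (odd n): -1/(1+5), -1/(3+5), ... increasing -> min = -1/6 (n=1).
- So sup = 1/7 (attained at n=2); inf = -1/6 (attained at n=1).
Conclusion: inf(S) = -1/6, attained in S.

-1/6


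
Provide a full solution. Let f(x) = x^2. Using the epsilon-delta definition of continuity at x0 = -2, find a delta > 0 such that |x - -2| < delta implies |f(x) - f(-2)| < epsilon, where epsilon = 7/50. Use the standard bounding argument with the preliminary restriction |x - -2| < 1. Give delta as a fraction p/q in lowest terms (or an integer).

Factor: |x^2 - (-2)^2| = |x - -2| * |x + -2|.
Impose |x - -2| < 1 first. Then |x + -2| = |(x - -2) + 2*(-2)| <= |x - -2| + 2*|-2| < 1 + 4 = 5.
So |x^2 - (-2)^2| < delta * 5.
We need delta * 5 <= 7/50, i.e. delta <= 7/50/5 = 7/250.
Since 7/250 < 1, this is tighter than 1; take delta = 7/250.
So delta = 7/250 works.

7/250


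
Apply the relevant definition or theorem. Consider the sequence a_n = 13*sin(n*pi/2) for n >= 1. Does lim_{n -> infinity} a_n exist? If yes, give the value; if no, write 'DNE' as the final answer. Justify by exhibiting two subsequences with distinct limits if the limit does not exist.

Examine the behaviour of a_n along subsequences.
a_{4k+1} = 13*sin(pi/2 + 2k*pi) = 13 -> 13. a_{4k+3} = 13*sin(3pi/2 + 2k*pi) = -13 -> -13.
Since these two subsequential limits are 13 and -13, distinct, the full sequence cannot converge (a convergent sequence has all subsequences tending to the same limit). So lim a_n does not exist.

DNE


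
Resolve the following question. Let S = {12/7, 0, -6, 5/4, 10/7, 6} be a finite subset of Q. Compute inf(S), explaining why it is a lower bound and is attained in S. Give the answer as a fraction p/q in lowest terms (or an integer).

S is finite, so inf(S) = min(S).
Sorted increasing:
-6, 0, 5/4, 10/7, 12/7, 6
The extremum is -6.
For every x in S, x >= -6. And -6 is in S, so it is attained.
Therefore inf(S) = -6.

-6


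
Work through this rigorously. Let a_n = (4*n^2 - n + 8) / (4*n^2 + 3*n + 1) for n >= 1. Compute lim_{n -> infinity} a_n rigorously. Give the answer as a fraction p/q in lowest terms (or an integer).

Divide numerator and denominator by n^2, the highest power:
numerator / n^2 = 4 - 1/n + 8/n^2
denominator / n^2 = 4 + 3/n + n^(-2)
As n -> infinity, all terms of the form c/n^k (k >= 1) tend to 0.
So numerator / n^2 -> 4 and denominator / n^2 -> 4.
Therefore lim a_n = 1.

1


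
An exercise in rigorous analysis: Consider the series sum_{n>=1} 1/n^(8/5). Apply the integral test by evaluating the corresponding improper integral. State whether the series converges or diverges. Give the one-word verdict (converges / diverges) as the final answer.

Let f(x) = x^(-8/5). Then f is positive, continuous, and decreasing on [1, infinity), so the integral test applies.
Compute the improper integral int_{1}^infinity f(x) dx:
  antiderivative F(x) = -5/(3*x^(3/5)).
  As x -> infinity, F(x) -> 0 (since p = 8/5 > 1).
  So int = F(infinity) - F(1) = 0 - (-5/3) = 5/3.
  Finite, so by the integral test, the series converges.

converges


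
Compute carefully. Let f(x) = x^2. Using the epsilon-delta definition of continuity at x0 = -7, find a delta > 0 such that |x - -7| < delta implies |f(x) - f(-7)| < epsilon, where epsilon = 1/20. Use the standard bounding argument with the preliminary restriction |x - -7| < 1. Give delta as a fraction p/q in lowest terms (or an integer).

Factor: |x^2 - (-7)^2| = |x - -7| * |x + -7|.
Impose |x - -7| < 1 first. Then |x + -7| = |(x - -7) + 2*(-7)| <= |x - -7| + 2*|-7| < 1 + 14 = 15.
So |x^2 - (-7)^2| < delta * 15.
We need delta * 15 <= 1/20, i.e. delta <= 1/20/15 = 1/300.
Since 1/300 < 1, this is tighter than 1; take delta = 1/300.
So delta = 1/300 works.

1/300


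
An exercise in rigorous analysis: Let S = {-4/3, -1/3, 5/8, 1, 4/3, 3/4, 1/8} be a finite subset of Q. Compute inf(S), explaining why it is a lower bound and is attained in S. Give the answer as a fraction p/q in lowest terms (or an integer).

S is finite, so inf(S) = min(S).
Sorted increasing:
-4/3, -1/3, 1/8, 5/8, 3/4, 1, 4/3
The extremum is -4/3.
For every x in S, x >= -4/3. And -4/3 is in S, so it is attained.
Therefore inf(S) = -4/3.

-4/3


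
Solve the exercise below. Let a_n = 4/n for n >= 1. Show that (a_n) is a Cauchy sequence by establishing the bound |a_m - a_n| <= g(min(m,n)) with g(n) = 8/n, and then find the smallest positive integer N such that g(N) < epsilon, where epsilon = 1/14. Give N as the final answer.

For any m, n >= 1, by the triangle inequality:
|a_m - a_n| = |4/m - 4/n| <= 4*1/m + 4*1/n <= 8/min(m,n).
So g(n) = 8/n bounds the Cauchy difference. Since g(n) -> 0, (a_n) is Cauchy.
Now solve g(N) < 1/14: 8/N < 1/14 <=> N > 8 / (1/14) = 112.
The smallest integer strictly greater than 112 is N = 113.
Check: g(113) = 8/113 = 8/113 < 1/14; g(112) = 1/14 >= 1/14. So N = 113.

113


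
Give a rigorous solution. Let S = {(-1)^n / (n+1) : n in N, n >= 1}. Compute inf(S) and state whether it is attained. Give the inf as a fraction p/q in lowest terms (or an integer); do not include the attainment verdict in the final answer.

Analysis:
- Values: -1/2, 1/3, -1/4, 1/5, -1/6, ...
- Positive terms (even n): 1/(2+1), 1/(4+1), ... decreasing -> max = 1/3 (n=2).
- Negative terms (odd n): -1/(1+1), -1/(3+1), ... increasing -> min = -1/2 (n=1).
- So sup = 1/3 (attained at n=2); inf = -1/2 (attained at n=1).
Conclusion: inf(S) = -1/2, attained in S.

-1/2


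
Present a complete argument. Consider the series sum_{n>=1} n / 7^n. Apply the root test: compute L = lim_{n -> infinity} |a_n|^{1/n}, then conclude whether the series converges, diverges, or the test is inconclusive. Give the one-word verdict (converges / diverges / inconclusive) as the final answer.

Let a_n denote the general term. Form |a_n|^(1/n) and simplify:
|a_n|^(1/n) = n^(1/n)/7
Take the limit as n -> infinity: L = 1/7.
Since L = 1/7 < 1, the root test implies convergence.

converges


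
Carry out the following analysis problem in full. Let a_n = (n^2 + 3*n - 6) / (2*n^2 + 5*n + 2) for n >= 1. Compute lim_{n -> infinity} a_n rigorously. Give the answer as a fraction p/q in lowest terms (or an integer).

Divide numerator and denominator by n^2, the highest power:
numerator / n^2 = 1 + 3/n - 6/n^2
denominator / n^2 = 2 + 5/n + 2/n^2
As n -> infinity, all terms of the form c/n^k (k >= 1) tend to 0.
So numerator / n^2 -> 1 and denominator / n^2 -> 2.
Therefore lim a_n = 1/2.

1/2


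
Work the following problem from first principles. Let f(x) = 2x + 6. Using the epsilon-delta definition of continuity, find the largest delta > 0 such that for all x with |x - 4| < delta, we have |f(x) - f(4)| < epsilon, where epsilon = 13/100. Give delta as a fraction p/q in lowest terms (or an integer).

We compute f(4) = 2*(4) + 6 = 14.
|f(x) - f(4)| = |2x + 6 - (14)| = |2(x - 4)| = 2|x - 4|.
We need 2|x - 4| < 13/100, i.e. |x - 4| < 13/100 / 2 = 13/200.
So any delta <= 13/200 works. Conversely, if delta > 13/200, then x = 4 + 13/200 satisfies |x - 4| = 13/200 < delta but |f(x) - f(4)| = 2 * 13/200 = 13/100, which is not < 13/100; so no larger delta works.
Hence the largest such delta is 13/200.

13/200


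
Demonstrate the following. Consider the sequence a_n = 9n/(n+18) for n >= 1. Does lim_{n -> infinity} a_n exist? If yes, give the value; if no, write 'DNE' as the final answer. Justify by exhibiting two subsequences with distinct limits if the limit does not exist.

Examine the behaviour of a_n along subsequences.
Even-n subsequence a_{2k} = 9(2k)/(2k+18) -> 9. Odd-n subsequence a_{2k+1} = 9(2k+1)/(2k+19) -> 9. Both tend to 9, which suggests the limit is 9; verify directly.
|a_n - 9| = |9n - 9(n+18)| / (n+18) = 162/(n+18) < 162/n for every n >= 1.
Given epsilon > 0, choose a positive integer N > 162/epsilon. Then for all n >= N, |a_n - 9| < 162/n <= 162/N < epsilon.
So by the definition of the limit, lim a_n exists and equals 9.

9


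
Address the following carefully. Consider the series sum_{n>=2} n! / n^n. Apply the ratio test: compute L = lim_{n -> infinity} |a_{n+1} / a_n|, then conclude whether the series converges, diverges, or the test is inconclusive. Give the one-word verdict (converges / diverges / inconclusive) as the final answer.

Let a_n denote the general term. Form the ratio a_{n+1}/a_n and simplify:
a_{n+1}/a_n = (n/(n + 1))^n
Take the limit as n -> infinity: L = exp(-1).
Since L = exp(-1) < 1, the ratio test implies the series converges.

converges
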